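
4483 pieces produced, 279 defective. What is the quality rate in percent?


Formula: Quality Rate = Good Pieces / Total Pieces * 100
Good pieces = 4483 - 279 = 4204
QR = 4204 / 4483 * 100 = 93.8%

93.8%


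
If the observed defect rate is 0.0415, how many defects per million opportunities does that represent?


DPMO = defect_rate * 1000000 = 0.0415 * 1000000

41500


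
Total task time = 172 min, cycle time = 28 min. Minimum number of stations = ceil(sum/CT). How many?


Formula: N_min = ceil(Sum of Task Times / Cycle Time)
N_min = ceil(172 min / 28 min) = ceil(6.1429)
N_min = 7 stations

7


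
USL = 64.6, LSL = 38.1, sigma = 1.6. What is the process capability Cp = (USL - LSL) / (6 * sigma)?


Cp = (64.6 - 38.1) / (6 * 1.6)

2.76


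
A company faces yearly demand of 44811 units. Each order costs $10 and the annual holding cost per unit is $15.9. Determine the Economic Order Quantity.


Formula: EOQ = sqrt(2 * D * S / H)
Numerator: 2 * 44811 * 10 = 896220
2DS/H = 896220 / 15.9 = 56366.0
EOQ = sqrt(56366.0) = 237.4 units

237.4 units


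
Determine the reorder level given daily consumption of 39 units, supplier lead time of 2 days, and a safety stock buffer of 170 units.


Formula: ROP = (Daily Demand * Lead Time) + Safety Stock
Demand during lead time = 39 * 2 = 78 units
ROP = 78 + 170 = 248 units

248 units


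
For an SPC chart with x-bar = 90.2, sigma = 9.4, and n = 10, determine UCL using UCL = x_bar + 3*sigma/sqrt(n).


UCL = 90.2 + 3 * 9.4 / sqrt(10)

99.12


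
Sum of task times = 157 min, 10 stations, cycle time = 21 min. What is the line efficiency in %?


Formula: Efficiency = Sum of Task Times / (N_stations * CT) * 100
Total station capacity = 10 stations * 21 min = 210 min
Efficiency = 157 / 210 * 100 = 74.8%

74.8%


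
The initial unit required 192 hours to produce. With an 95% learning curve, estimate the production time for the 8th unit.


Formula: T_n = T_1 * (learning_rate)^(log2(n)) where learning_rate = rate/100
Doublings = log2(8) = 3
T_n = 192 * 0.95^3
T_n = 192 * 0.8574 = 164.6 hours

164.6 hours


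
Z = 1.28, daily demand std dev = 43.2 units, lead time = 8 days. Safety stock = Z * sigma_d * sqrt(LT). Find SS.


Formula: SS = z * sigma_d * sqrt(LT)
sqrt(LT) = sqrt(8) = 2.8284
SS = 1.28 * 43.2 * 2.8284
SS = 156.4 units

156.4 units


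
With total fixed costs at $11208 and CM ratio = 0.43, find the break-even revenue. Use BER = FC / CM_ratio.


Formula: BER = Fixed Costs / Contribution Margin Ratio
BER = $11208 / 0.43
BER = $26065.12 (to the nearest cent)

$26065.12


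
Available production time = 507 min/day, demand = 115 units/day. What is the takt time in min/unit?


Formula: Takt Time = Available Production Time / Customer Demand
Takt = 507 min/day / 115 units/day
Takt = 4.41 min/unit

4.41 min/unit


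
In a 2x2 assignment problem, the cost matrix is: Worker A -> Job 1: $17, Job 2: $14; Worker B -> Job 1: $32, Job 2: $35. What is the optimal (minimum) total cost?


Option 1: A->1 + B->2 = $17 + $35 = $52
Option 2: A->2 + B->1 = $14 + $32 = $46
Min cost = min($52, $46) = $46

$46


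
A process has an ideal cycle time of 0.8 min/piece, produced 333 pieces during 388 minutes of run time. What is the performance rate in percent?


Formula: Performance = (Ideal CT * Total Count) / Run Time * 100
Ideal output time = 0.8 * 333 = 266.4 min
Performance = 266.4 / 388 * 100 = 68.7%

68.7%


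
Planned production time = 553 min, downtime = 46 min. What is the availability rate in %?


Formula: Availability = (Planned Time - Downtime) / Planned Time * 100
Uptime = 553 - 46 = 507 min
Availability = 507 / 553 * 100 = 91.7%

91.7%


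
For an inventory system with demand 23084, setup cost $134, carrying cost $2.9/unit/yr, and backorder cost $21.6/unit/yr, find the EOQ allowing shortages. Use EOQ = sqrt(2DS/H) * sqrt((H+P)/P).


Formula: EOQ* = sqrt(2DS/H) * sqrt((H+P)/P)
Base EOQ = sqrt(2*23084*134/2.9) = 1460.58 units
Correction = sqrt((2.9+21.6)/21.6) = 1.06502
EOQ* = 1460.58 * 1.06502 = 1555.5 units

1555.5 units


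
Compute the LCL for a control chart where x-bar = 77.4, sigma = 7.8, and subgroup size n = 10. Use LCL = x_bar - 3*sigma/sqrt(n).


LCL = 77.4 - 3 * 7.8 / sqrt(10)

70.0


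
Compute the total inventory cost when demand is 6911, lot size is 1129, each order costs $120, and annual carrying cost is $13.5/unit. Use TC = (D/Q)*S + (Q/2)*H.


TC = 6911/1129 * 120 + 1129/2 * 13.5

$8355.31


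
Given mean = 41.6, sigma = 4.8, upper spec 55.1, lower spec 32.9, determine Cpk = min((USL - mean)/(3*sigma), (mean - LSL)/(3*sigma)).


Cpu = (55.1 - 41.6) / (3 * 4.8) = 0.94
Cpl = (41.6 - 32.9) / (3 * 4.8) = 0.6
Cpk = min(0.94, 0.6) = 0.6

0.6


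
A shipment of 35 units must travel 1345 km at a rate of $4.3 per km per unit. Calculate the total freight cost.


TC = dist * cost * units = 1345 * 4.3 * 35 = $202422.50

$202422.50


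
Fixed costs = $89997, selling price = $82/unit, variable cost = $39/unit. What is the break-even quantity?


Formula: BEQ = Fixed Costs / (Price - Variable Cost)
Contribution margin = $82 - $39 = $43/unit
BEQ = ceil($89997 / $43/unit) = ceil(2092.95) = 2093 units

2093 units


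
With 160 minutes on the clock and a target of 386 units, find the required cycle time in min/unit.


Formula: CT = Available Time / Number of Units
CT = 160 min / 386 units
CT = 0.41 min/unit

0.41 min/unit


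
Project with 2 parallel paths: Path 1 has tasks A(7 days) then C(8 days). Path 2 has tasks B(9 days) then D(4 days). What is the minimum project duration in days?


Path 1 = 7 + 8 = 15 days
Path 2 = 9 + 4 = 13 days
Duration = max(15, 13) = 15 days

15 days


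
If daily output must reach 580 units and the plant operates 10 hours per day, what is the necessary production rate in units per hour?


Formula: Production Rate = Daily Demand / Available Hours
Rate = 580 units/day / 10 hours/day
Rate = 58.0 units/hour

58.0 units/hour


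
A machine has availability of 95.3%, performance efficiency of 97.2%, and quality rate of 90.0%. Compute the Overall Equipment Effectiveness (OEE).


Formula: OEE = Availability * Performance * Quality / 10000
A * P = 95.3% * 97.2% / 100 = 92.63%
OEE = 92.63% * 90.0% / 100 = 83.4%

83.4%


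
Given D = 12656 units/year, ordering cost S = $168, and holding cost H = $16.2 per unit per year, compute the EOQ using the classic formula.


Formula: EOQ = sqrt(2 * D * S / H)
Numerator: 2 * 12656 * 168 = 4252416
2DS/H = 4252416 / 16.2 = 262494.8
EOQ = sqrt(262494.8) = 512.3 units

512.3 units


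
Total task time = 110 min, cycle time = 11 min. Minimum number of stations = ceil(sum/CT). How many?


Formula: N_min = ceil(Sum of Task Times / Cycle Time)
N_min = ceil(110 min / 11 min) = ceil(10.0)
N_min = 10 stations

10


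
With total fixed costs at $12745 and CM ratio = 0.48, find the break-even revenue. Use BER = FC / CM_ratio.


Formula: BER = Fixed Costs / Contribution Margin Ratio
BER = $12745 / 0.48
BER = $26552.08 (to the nearest cent)

$26552.08


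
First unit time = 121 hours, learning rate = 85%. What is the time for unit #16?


Formula: T_n = T_1 * (learning_rate)^(log2(n)) where learning_rate = rate/100
Doublings = log2(16) = 4
T_n = 121 * 0.85^4
T_n = 121 * 0.522 = 63.2 hours

63.2 hours


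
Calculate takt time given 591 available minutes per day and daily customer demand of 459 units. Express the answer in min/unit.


Formula: Takt Time = Available Production Time / Customer Demand
Takt = 591 min/day / 459 units/day
Takt = 1.29 min/unit

1.29 min/unit


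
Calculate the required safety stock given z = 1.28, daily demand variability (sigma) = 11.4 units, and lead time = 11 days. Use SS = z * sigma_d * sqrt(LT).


Formula: SS = z * sigma_d * sqrt(LT)
sqrt(LT) = sqrt(11) = 3.3166
SS = 1.28 * 11.4 * 3.3166
SS = 48.4 units

48.4 units


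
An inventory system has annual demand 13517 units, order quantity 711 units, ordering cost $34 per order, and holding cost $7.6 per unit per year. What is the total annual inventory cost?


TC = 13517/711 * 34 + 711/2 * 7.6

$3348.18


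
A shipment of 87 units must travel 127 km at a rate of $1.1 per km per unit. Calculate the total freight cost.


TC = dist * cost * units = 127 * 1.1 * 87 = $12153.90

$12153.90


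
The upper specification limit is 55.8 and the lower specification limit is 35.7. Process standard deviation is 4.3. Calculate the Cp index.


Cp = (55.8 - 35.7) / (6 * 4.3)

0.78


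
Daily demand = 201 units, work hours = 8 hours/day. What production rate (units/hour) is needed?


Formula: Production Rate = Daily Demand / Available Hours
Rate = 201 units/day / 8 hours/day
Rate = 25.1 units/hour

25.1 units/hour


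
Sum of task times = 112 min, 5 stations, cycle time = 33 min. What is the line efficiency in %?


Formula: Efficiency = Sum of Task Times / (N_stations * CT) * 100
Total station capacity = 5 stations * 33 min = 165 min
Efficiency = 112 / 165 * 100 = 67.9%

67.9%


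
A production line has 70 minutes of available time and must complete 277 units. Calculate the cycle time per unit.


Formula: CT = Available Time / Number of Units
CT = 70 min / 277 units
CT = 0.25 min/unit

0.25 min/unit


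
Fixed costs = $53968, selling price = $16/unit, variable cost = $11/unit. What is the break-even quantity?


Formula: BEQ = Fixed Costs / (Price - Variable Cost)
Contribution margin = $16 - $11 = $5/unit
BEQ = ceil($53968 / $5/unit) = ceil(10793.6) = 10794 units

10794 units


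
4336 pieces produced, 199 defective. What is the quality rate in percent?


Formula: Quality Rate = Good Pieces / Total Pieces * 100
Good pieces = 4336 - 199 = 4137
QR = 4137 / 4336 * 100 = 95.4%

95.4%


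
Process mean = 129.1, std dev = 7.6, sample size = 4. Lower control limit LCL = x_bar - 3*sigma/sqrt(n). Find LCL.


LCL = 129.1 - 3 * 7.6 / sqrt(4)

117.7


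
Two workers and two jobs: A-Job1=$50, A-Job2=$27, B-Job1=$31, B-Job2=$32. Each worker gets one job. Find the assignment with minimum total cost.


Option 1: A->1 + B->2 = $50 + $32 = $82
Option 2: A->2 + B->1 = $27 + $31 = $58
Min cost = min($82, $58) = $58

$58


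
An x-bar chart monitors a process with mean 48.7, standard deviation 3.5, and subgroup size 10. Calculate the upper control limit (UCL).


UCL = 48.7 + 3 * 3.5 / sqrt(10)

52.02


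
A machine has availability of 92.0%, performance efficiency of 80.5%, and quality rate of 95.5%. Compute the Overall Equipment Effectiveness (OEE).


Formula: OEE = Availability * Performance * Quality / 10000
A * P = 92.0% * 80.5% / 100 = 74.06%
OEE = 74.06% * 95.5% / 100 = 70.7%

70.7%


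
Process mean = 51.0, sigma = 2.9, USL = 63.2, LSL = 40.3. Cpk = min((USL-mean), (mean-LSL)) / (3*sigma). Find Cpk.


Cpu = (63.2 - 51.0) / (3 * 2.9) = 1.4
Cpl = (51.0 - 40.3) / (3 * 2.9) = 1.23
Cpk = min(1.4, 1.23) = 1.23

1.23


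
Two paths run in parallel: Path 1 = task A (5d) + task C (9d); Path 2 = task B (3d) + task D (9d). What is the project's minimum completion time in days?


Path 1 = 5 + 9 = 14 days
Path 2 = 3 + 9 = 12 days
Duration = max(14, 12) = 14 days

14 days


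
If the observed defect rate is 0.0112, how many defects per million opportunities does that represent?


DPMO = defect_rate * 1000000 = 0.0112 * 1000000

11200


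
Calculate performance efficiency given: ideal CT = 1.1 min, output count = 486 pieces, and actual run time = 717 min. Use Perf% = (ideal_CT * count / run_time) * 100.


Formula: Performance = (Ideal CT * Total Count) / Run Time * 100
Ideal output time = 1.1 * 486 = 534.6 min
Performance = 534.6 / 717 * 100 = 74.6%

74.6%


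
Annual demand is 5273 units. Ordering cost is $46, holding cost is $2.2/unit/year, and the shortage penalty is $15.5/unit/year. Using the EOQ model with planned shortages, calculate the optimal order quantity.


Formula: EOQ* = sqrt(2DS/H) * sqrt((H+P)/P)
Base EOQ = sqrt(2*5273*46/2.2) = 469.58 units
Correction = sqrt((2.2+15.5)/15.5) = 1.06861
EOQ* = 469.58 * 1.06861 = 501.8 units

501.8 units


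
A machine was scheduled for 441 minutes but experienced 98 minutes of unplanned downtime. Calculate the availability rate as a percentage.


Formula: Availability = (Planned Time - Downtime) / Planned Time * 100
Uptime = 441 - 98 = 343 min
Availability = 343 / 441 * 100 = 77.8%

77.8%


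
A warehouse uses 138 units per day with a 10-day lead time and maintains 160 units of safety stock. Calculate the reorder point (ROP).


Formula: ROP = (Daily Demand * Lead Time) + Safety Stock
Demand during lead time = 138 * 10 = 1380 units
ROP = 1380 + 160 = 1540 units

1540 units


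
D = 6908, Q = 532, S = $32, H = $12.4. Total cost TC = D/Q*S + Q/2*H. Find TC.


TC = 6908/532 * 32 + 532/2 * 12.4

$3713.92


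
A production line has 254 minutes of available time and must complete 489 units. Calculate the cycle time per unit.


Formula: CT = Available Time / Number of Units
CT = 254 min / 489 units
CT = 0.52 min/unit

0.52 min/unit


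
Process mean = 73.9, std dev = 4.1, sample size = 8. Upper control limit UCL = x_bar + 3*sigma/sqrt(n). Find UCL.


UCL = 73.9 + 3 * 4.1 / sqrt(8)

78.25


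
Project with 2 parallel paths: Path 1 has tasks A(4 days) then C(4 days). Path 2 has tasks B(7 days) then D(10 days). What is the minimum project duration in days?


Path 1 = 4 + 4 = 8 days
Path 2 = 7 + 10 = 17 days
Duration = max(8, 17) = 17 days

17 days


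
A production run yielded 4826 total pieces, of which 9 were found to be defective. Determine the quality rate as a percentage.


Formula: Quality Rate = Good Pieces / Total Pieces * 100
Good pieces = 4826 - 9 = 4817
QR = 4817 / 4826 * 100 = 99.8%

99.8%


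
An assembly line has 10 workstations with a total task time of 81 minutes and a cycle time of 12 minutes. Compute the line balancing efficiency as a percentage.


Formula: Efficiency = Sum of Task Times / (N_stations * CT) * 100
Total station capacity = 10 stations * 12 min = 120 min
Efficiency = 81 / 120 * 100 = 67.5%

67.5%


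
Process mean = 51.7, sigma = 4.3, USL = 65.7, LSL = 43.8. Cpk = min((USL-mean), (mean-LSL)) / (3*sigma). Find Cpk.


Cpu = (65.7 - 51.7) / (3 * 4.3) = 1.09
Cpl = (51.7 - 43.8) / (3 * 4.3) = 0.61
Cpk = min(1.09, 0.61) = 0.61

0.61


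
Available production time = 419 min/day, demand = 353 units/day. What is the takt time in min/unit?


Formula: Takt Time = Available Production Time / Customer Demand
Takt = 419 min/day / 353 units/day
Takt = 1.19 min/unit

1.19 min/unit


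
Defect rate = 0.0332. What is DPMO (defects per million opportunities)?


DPMO = defect_rate * 1000000 = 0.0332 * 1000000

33200


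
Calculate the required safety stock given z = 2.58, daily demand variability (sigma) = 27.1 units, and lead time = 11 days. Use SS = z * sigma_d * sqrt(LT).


Formula: SS = z * sigma_d * sqrt(LT)
sqrt(LT) = sqrt(11) = 3.3166
SS = 2.58 * 27.1 * 3.3166
SS = 231.9 units

231.9 units


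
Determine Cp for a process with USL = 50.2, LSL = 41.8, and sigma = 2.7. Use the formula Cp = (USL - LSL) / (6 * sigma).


Cp = (50.2 - 41.8) / (6 * 2.7)

0.52


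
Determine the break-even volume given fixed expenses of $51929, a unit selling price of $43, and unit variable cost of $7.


Formula: BEQ = Fixed Costs / (Price - Variable Cost)
Contribution margin = $43 - $7 = $36/unit
BEQ = ceil($51929 / $36/unit) = ceil(1442.47) = 1443 units

1443 units


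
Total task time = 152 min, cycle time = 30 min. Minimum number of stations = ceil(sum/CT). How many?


Formula: N_min = ceil(Sum of Task Times / Cycle Time)
N_min = ceil(152 min / 30 min) = ceil(5.0667)
N_min = 6 stations

6


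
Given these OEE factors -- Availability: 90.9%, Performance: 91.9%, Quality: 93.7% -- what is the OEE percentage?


Formula: OEE = Availability * Performance * Quality / 10000
A * P = 90.9% * 91.9% / 100 = 83.54%
OEE = 83.54% * 93.7% / 100 = 78.3%

78.3%


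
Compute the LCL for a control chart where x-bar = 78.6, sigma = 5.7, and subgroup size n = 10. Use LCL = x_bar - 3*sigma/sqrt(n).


LCL = 78.6 - 3 * 5.7 / sqrt(10)

73.19


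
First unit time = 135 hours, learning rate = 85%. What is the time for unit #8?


Formula: T_n = T_1 * (learning_rate)^(log2(n)) where learning_rate = rate/100
Doublings = log2(8) = 3
T_n = 135 * 0.85^3
T_n = 135 * 0.6141 = 82.9 hours

82.9 hours


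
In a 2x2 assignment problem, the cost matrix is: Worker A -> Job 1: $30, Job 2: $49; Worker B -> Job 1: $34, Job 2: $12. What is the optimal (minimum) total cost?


Option 1: A->1 + B->2 = $30 + $12 = $42
Option 2: A->2 + B->1 = $49 + $34 = $83
Min cost = min($42, $83) = $42

$42


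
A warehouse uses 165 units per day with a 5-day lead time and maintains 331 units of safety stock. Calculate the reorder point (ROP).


Formula: ROP = (Daily Demand * Lead Time) + Safety Stock
Demand during lead time = 165 * 5 = 825 units
ROP = 825 + 331 = 1156 units

1156 units


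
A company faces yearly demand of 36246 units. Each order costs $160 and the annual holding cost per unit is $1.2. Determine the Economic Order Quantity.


Formula: EOQ = sqrt(2 * D * S / H)
Numerator: 2 * 36246 * 160 = 11598720
2DS/H = 11598720 / 1.2 = 9665600.0
EOQ = sqrt(9665600.0) = 3109.0 units

3109.0 units


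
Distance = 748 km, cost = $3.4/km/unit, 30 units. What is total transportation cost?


TC = dist * cost * units = 748 * 3.4 * 30 = $76296.00

$76296.00


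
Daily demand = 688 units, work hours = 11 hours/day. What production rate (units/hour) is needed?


Formula: Production Rate = Daily Demand / Available Hours
Rate = 688 units/day / 11 hours/day
Rate = 62.5 units/hour

62.5 units/hour


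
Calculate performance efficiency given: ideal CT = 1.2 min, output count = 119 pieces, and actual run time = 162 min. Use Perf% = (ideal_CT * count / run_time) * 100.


Formula: Performance = (Ideal CT * Total Count) / Run Time * 100
Ideal output time = 1.2 * 119 = 142.8 min
Performance = 142.8 / 162 * 100 = 88.1%

88.1%


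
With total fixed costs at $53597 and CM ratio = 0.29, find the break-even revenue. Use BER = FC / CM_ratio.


Formula: BER = Fixed Costs / Contribution Margin Ratio
BER = $53597 / 0.29
BER = $184817.24 (to the nearest cent)

$184817.24


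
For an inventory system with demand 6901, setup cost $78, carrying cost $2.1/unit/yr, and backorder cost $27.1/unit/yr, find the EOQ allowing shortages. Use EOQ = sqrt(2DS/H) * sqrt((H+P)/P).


Formula: EOQ* = sqrt(2DS/H) * sqrt((H+P)/P)
Base EOQ = sqrt(2*6901*78/2.1) = 715.99 units
Correction = sqrt((2.1+27.1)/27.1) = 1.03802
EOQ* = 715.99 * 1.03802 = 743.2 units

743.2 units


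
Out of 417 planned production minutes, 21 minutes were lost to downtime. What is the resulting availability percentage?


Formula: Availability = (Planned Time - Downtime) / Planned Time * 100
Uptime = 417 - 21 = 396 min
Availability = 396 / 417 * 100 = 95.0%

95.0%


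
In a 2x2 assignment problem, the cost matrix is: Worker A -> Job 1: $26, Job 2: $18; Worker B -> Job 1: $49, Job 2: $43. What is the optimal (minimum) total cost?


Option 1: A->1 + B->2 = $26 + $43 = $69
Option 2: A->2 + B->1 = $18 + $49 = $67
Min cost = min($69, $67) = $67

$67


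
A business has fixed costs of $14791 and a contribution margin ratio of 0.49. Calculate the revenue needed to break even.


Formula: BER = Fixed Costs / Contribution Margin Ratio
BER = $14791 / 0.49
BER = $30185.71 (to the nearest cent)

$30185.71


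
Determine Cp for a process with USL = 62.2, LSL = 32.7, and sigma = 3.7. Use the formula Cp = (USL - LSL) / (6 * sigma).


Cp = (62.2 - 32.7) / (6 * 3.7)

1.33


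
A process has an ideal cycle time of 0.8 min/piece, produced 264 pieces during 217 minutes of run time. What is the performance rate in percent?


Formula: Performance = (Ideal CT * Total Count) / Run Time * 100
Ideal output time = 0.8 * 264 = 211.2 min
Performance = 211.2 / 217 * 100 = 97.3%

97.3%


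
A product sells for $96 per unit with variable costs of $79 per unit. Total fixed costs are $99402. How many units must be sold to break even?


Formula: BEQ = Fixed Costs / (Price - Variable Cost)
Contribution margin = $96 - $79 = $17/unit
BEQ = ceil($99402 / $17/unit) = ceil(5847.18) = 5848 units

5848 units


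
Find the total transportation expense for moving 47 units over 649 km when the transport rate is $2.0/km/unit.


TC = dist * cost * units = 649 * 2.0 * 47 = $61006.00

$61006.00


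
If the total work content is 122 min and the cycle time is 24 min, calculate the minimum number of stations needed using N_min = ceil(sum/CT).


Formula: N_min = ceil(Sum of Task Times / Cycle Time)
N_min = ceil(122 min / 24 min) = ceil(5.0833)
N_min = 6 stations

6


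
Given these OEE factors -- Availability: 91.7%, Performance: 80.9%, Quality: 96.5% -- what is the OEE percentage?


Formula: OEE = Availability * Performance * Quality / 10000
A * P = 91.7% * 80.9% / 100 = 74.19%
OEE = 74.19% * 96.5% / 100 = 71.6%

71.6%


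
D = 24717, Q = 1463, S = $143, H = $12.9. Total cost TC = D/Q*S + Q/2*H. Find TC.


TC = 24717/1463 * 143 + 1463/2 * 12.9

$11852.30


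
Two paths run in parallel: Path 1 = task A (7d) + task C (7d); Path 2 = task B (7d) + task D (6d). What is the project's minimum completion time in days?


Path 1 = 7 + 7 = 14 days
Path 2 = 7 + 6 = 13 days
Duration = max(14, 13) = 14 days

14 days


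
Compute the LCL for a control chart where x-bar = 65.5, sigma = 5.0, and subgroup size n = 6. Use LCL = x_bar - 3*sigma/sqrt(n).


LCL = 65.5 - 3 * 5.0 / sqrt(6)

59.38


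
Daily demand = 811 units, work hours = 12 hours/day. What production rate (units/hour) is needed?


Formula: Production Rate = Daily Demand / Available Hours
Rate = 811 units/day / 12 hours/day
Rate = 67.6 units/hour

67.6 units/hour


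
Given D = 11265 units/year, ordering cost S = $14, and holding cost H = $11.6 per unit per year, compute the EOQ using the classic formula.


Formula: EOQ = sqrt(2 * D * S / H)
Numerator: 2 * 11265 * 14 = 315420
2DS/H = 315420 / 11.6 = 27191.4
EOQ = sqrt(27191.4) = 164.9 units

164.9 units


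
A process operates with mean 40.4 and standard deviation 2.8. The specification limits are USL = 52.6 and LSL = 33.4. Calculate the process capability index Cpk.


Cpu = (52.6 - 40.4) / (3 * 2.8) = 1.45
Cpl = (40.4 - 33.4) / (3 * 2.8) = 0.83
Cpk = min(1.45, 0.83) = 0.83

0.83


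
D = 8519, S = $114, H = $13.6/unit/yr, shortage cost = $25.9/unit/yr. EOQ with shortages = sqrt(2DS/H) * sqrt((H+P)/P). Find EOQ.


Formula: EOQ* = sqrt(2DS/H) * sqrt((H+P)/P)
Base EOQ = sqrt(2*8519*114/13.6) = 377.91 units
Correction = sqrt((13.6+25.9)/25.9) = 1.23495
EOQ* = 377.91 * 1.23495 = 466.7 units

466.7 units


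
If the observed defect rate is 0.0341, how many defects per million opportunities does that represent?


DPMO = defect_rate * 1000000 = 0.0341 * 1000000

34100


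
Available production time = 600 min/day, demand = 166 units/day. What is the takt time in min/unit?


Formula: Takt Time = Available Production Time / Customer Demand
Takt = 600 min/day / 166 units/day
Takt = 3.61 min/unit

3.61 min/unit


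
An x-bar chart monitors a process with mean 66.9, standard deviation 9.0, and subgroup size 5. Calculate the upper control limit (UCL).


UCL = 66.9 + 3 * 9.0 / sqrt(5)

78.97


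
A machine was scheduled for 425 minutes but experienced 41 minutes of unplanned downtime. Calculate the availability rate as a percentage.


Formula: Availability = (Planned Time - Downtime) / Planned Time * 100
Uptime = 425 - 41 = 384 min
Availability = 384 / 425 * 100 = 90.4%

90.4%


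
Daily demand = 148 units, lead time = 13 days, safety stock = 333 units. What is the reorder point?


Formula: ROP = (Daily Demand * Lead Time) + Safety Stock
Demand during lead time = 148 * 13 = 1924 units
ROP = 1924 + 333 = 2257 units

2257 units


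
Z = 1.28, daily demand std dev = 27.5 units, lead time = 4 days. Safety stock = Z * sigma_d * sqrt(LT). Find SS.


Formula: SS = z * sigma_d * sqrt(LT)
sqrt(LT) = sqrt(4) = 2.0
SS = 1.28 * 27.5 * 2.0
SS = 70.4 units

70.4 units


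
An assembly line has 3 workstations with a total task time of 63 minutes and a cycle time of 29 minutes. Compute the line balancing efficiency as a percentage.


Formula: Efficiency = Sum of Task Times / (N_stations * CT) * 100
Total station capacity = 3 stations * 29 min = 87 min
Efficiency = 63 / 87 * 100 = 72.4%

72.4%


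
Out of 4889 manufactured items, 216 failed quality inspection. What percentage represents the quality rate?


Formula: Quality Rate = Good Pieces / Total Pieces * 100
Good pieces = 4889 - 216 = 4673
QR = 4673 / 4889 * 100 = 95.6%

95.6%


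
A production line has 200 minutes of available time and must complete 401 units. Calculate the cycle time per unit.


Formula: CT = Available Time / Number of Units
CT = 200 min / 401 units
CT = 0.5 min/unit

0.5 min/unit


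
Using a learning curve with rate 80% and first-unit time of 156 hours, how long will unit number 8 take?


Formula: T_n = T_1 * (learning_rate)^(log2(n)) where learning_rate = rate/100
Doublings = log2(8) = 3
T_n = 156 * 0.8^3
T_n = 156 * 0.512 = 79.9 hours

79.9 hours


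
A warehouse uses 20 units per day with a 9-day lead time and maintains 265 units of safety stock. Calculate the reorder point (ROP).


Formula: ROP = (Daily Demand * Lead Time) + Safety Stock
Demand during lead time = 20 * 9 = 180 units
ROP = 180 + 265 = 445 units

445 units


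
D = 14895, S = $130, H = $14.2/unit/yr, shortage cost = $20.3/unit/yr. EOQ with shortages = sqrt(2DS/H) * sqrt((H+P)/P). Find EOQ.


Formula: EOQ* = sqrt(2DS/H) * sqrt((H+P)/P)
Base EOQ = sqrt(2*14895*130/14.2) = 522.23 units
Correction = sqrt((14.2+20.3)/20.3) = 1.30365
EOQ* = 522.23 * 1.30365 = 680.8 units

680.8 units


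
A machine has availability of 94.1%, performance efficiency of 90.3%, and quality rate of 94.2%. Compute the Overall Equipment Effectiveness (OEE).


Formula: OEE = Availability * Performance * Quality / 10000
A * P = 94.1% * 90.3% / 100 = 84.97%
OEE = 84.97% * 94.2% / 100 = 80.0%

80.0%


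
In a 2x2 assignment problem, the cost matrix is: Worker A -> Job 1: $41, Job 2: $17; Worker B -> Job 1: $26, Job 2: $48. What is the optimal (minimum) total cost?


Option 1: A->1 + B->2 = $41 + $48 = $89
Option 2: A->2 + B->1 = $17 + $26 = $43
Min cost = min($89, $43) = $43

$43


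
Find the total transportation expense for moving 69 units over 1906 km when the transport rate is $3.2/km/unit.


TC = dist * cost * units = 1906 * 3.2 * 69 = $420844.80

$420844.80


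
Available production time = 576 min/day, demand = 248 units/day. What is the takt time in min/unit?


Formula: Takt Time = Available Production Time / Customer Demand
Takt = 576 min/day / 248 units/day
Takt = 2.32 min/unit

2.32 min/unit


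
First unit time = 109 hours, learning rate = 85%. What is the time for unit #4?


Formula: T_n = T_1 * (learning_rate)^(log2(n)) where learning_rate = rate/100
Doublings = log2(4) = 2
T_n = 109 * 0.85^2
T_n = 109 * 0.7225 = 78.8 hours

78.8 hours


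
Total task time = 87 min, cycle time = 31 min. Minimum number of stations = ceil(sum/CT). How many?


Formula: N_min = ceil(Sum of Task Times / Cycle Time)
N_min = ceil(87 min / 31 min) = ceil(2.8065)
N_min = 3 stations

3


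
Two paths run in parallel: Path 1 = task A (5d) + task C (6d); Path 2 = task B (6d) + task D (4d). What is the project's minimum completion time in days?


Path 1 = 5 + 6 = 11 days
Path 2 = 6 + 4 = 10 days
Duration = max(11, 10) = 11 days

11 days


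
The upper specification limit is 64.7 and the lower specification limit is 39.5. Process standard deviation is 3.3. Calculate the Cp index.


Cp = (64.7 - 39.5) / (6 * 3.3)

1.27


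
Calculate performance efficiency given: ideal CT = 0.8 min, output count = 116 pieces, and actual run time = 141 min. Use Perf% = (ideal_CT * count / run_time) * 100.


Formula: Performance = (Ideal CT * Total Count) / Run Time * 100
Ideal output time = 0.8 * 116 = 92.8 min
Performance = 92.8 / 141 * 100 = 65.8%

65.8%


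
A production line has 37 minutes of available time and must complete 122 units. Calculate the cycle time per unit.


Formula: CT = Available Time / Number of Units
CT = 37 min / 122 units
CT = 0.3 min/unit

0.3 min/unit


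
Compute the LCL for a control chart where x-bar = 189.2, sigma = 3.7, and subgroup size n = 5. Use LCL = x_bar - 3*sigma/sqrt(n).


LCL = 189.2 - 3 * 3.7 / sqrt(5)

184.24


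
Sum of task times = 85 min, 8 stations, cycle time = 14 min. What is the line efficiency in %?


Formula: Efficiency = Sum of Task Times / (N_stations * CT) * 100
Total station capacity = 8 stations * 14 min = 112 min
Efficiency = 85 / 112 * 100 = 75.9%

75.9%


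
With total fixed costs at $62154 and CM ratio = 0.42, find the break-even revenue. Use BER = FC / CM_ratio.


Formula: BER = Fixed Costs / Contribution Margin Ratio
BER = $62154 / 0.42
BER = $147985.71 (to the nearest cent)

$147985.71


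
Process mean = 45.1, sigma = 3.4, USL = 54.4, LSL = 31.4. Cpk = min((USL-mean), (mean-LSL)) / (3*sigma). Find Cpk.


Cpu = (54.4 - 45.1) / (3 * 3.4) = 0.91
Cpl = (45.1 - 31.4) / (3 * 3.4) = 1.34
Cpk = min(0.91, 1.34) = 0.91

0.91


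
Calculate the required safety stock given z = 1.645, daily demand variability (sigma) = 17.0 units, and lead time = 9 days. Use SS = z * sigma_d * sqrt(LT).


Formula: SS = z * sigma_d * sqrt(LT)
sqrt(LT) = sqrt(9) = 3.0
SS = 1.645 * 17.0 * 3.0
SS = 83.9 units

83.9 units


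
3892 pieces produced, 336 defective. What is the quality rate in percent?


Formula: Quality Rate = Good Pieces / Total Pieces * 100
Good pieces = 3892 - 336 = 3556
QR = 3556 / 3892 * 100 = 91.4%

91.4%


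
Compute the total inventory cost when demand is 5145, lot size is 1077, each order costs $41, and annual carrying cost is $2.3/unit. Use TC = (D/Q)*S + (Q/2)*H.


TC = 5145/1077 * 41 + 1077/2 * 2.3

$1434.41


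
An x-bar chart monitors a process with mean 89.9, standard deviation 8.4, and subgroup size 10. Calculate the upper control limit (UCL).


UCL = 89.9 + 3 * 8.4 / sqrt(10)

97.87


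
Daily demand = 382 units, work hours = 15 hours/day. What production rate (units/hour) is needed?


Formula: Production Rate = Daily Demand / Available Hours
Rate = 382 units/day / 15 hours/day
Rate = 25.5 units/hour

25.5 units/hour


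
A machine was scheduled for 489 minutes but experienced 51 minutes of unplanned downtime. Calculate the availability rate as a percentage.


Formula: Availability = (Planned Time - Downtime) / Planned Time * 100
Uptime = 489 - 51 = 438 min
Availability = 438 / 489 * 100 = 89.6%

89.6%


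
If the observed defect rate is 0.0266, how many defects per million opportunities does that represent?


DPMO = defect_rate * 1000000 = 0.0266 * 1000000

26600


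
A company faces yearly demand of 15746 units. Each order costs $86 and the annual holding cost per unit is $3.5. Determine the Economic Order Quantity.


Formula: EOQ = sqrt(2 * D * S / H)
Numerator: 2 * 15746 * 86 = 2708312
2DS/H = 2708312 / 3.5 = 773803.4
EOQ = sqrt(773803.4) = 879.7 units

879.7 units


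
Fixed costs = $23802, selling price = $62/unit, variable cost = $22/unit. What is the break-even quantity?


Formula: BEQ = Fixed Costs / (Price - Variable Cost)
Contribution margin = $62 - $22 = $40/unit
BEQ = ceil($23802 / $40/unit) = ceil(595.05) = 596 units

596 units


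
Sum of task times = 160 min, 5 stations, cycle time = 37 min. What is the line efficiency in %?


Formula: Efficiency = Sum of Task Times / (N_stations * CT) * 100
Total station capacity = 5 stations * 37 min = 185 min
Efficiency = 160 / 185 * 100 = 86.5%

86.5%


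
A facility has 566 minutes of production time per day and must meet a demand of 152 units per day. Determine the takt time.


Formula: Takt Time = Available Production Time / Customer Demand
Takt = 566 min/day / 152 units/day
Takt = 3.72 min/unit

3.72 min/unit


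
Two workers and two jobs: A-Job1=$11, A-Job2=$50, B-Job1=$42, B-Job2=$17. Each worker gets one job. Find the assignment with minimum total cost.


Option 1: A->1 + B->2 = $11 + $17 = $28
Option 2: A->2 + B->1 = $50 + $42 = $92
Min cost = min($28, $92) = $28

$28


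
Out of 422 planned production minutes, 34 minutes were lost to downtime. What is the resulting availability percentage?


Formula: Availability = (Planned Time - Downtime) / Planned Time * 100
Uptime = 422 - 34 = 388 min
Availability = 388 / 422 * 100 = 91.9%

91.9%


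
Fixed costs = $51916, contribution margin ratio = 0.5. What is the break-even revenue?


Formula: BER = Fixed Costs / Contribution Margin Ratio
BER = $51916 / 0.5
BER = $103832.00 (to the nearest cent)

$103832.00


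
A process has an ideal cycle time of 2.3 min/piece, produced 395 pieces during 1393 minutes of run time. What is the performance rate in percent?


Formula: Performance = (Ideal CT * Total Count) / Run Time * 100
Ideal output time = 2.3 * 395 = 908.5 min
Performance = 908.5 / 1393 * 100 = 65.2%

65.2%


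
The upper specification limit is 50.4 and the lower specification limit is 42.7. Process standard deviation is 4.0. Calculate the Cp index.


Cp = (50.4 - 42.7) / (6 * 4.0)

0.32


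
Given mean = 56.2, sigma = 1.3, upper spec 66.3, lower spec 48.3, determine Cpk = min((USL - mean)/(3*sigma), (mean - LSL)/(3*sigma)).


Cpu = (66.3 - 56.2) / (3 * 1.3) = 2.59
Cpl = (56.2 - 48.3) / (3 * 1.3) = 2.03
Cpk = min(2.59, 2.03) = 2.03

2.03


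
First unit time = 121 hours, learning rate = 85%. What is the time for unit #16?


Formula: T_n = T_1 * (learning_rate)^(log2(n)) where learning_rate = rate/100
Doublings = log2(16) = 4
T_n = 121 * 0.85^4
T_n = 121 * 0.522 = 63.2 hours

63.2 hours


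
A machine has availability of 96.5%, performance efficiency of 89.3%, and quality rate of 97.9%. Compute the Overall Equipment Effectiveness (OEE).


Formula: OEE = Availability * Performance * Quality / 10000
A * P = 96.5% * 89.3% / 100 = 86.17%
OEE = 86.17% * 97.9% / 100 = 84.4%

84.4%


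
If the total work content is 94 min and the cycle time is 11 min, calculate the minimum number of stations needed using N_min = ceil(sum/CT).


Formula: N_min = ceil(Sum of Task Times / Cycle Time)
N_min = ceil(94 min / 11 min) = ceil(8.5455)
N_min = 9 stations

9


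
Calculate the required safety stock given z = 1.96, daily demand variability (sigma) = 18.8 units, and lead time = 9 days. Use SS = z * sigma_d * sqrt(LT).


Formula: SS = z * sigma_d * sqrt(LT)
sqrt(LT) = sqrt(9) = 3.0
SS = 1.96 * 18.8 * 3.0
SS = 110.5 units

110.5 units


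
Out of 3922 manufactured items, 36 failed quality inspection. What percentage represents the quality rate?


Formula: Quality Rate = Good Pieces / Total Pieces * 100
Good pieces = 3922 - 36 = 3886
QR = 3886 / 3922 * 100 = 99.1%

99.1%


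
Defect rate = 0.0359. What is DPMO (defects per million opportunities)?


DPMO = defect_rate * 1000000 = 0.0359 * 1000000

35900


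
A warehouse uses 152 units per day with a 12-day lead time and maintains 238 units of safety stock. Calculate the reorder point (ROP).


Formula: ROP = (Daily Demand * Lead Time) + Safety Stock
Demand during lead time = 152 * 12 = 1824 units
ROP = 1824 + 238 = 2062 units

2062 units


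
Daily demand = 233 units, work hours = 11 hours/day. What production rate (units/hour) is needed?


Formula: Production Rate = Daily Demand / Available Hours
Rate = 233 units/day / 11 hours/day
Rate = 21.2 units/hour

21.2 units/hour


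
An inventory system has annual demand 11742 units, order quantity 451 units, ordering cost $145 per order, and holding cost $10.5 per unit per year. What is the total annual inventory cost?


TC = 11742/451 * 145 + 451/2 * 10.5

$6142.89


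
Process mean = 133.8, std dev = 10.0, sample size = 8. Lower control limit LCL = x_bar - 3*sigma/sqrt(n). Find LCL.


LCL = 133.8 - 3 * 10.0 / sqrt(8)

123.19


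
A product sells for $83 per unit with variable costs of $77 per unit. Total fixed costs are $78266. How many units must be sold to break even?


Formula: BEQ = Fixed Costs / (Price - Variable Cost)
Contribution margin = $83 - $77 = $6/unit
BEQ = ceil($78266 / $6/unit) = ceil(13044.33) = 13045 units

13045 units


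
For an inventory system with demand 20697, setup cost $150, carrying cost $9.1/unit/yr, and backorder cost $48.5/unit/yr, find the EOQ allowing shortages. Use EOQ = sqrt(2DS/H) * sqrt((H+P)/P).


Formula: EOQ* = sqrt(2DS/H) * sqrt((H+P)/P)
Base EOQ = sqrt(2*20697*150/9.1) = 826.03 units
Correction = sqrt((9.1+48.5)/48.5) = 1.08978
EOQ* = 826.03 * 1.08978 = 900.2 units

900.2 units


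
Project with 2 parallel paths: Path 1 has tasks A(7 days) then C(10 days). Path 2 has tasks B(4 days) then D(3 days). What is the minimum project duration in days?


Path 1 = 7 + 10 = 17 days
Path 2 = 4 + 3 = 7 days
Duration = max(17, 7) = 17 days

17 days


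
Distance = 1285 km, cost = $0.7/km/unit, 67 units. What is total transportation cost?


TC = dist * cost * units = 1285 * 0.7 * 67 = $60266.50

$60266.50


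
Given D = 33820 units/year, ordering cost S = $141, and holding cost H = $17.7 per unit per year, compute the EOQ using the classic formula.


Formula: EOQ = sqrt(2 * D * S / H)
Numerator: 2 * 33820 * 141 = 9537240
2DS/H = 9537240 / 17.7 = 538827.1
EOQ = sqrt(538827.1) = 734.0 units

734.0 units


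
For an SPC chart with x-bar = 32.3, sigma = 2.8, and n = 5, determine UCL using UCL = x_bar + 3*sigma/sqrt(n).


UCL = 32.3 + 3 * 2.8 / sqrt(5)

36.06


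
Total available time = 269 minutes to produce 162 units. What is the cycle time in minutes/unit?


Formula: CT = Available Time / Number of Units
CT = 269 min / 162 units
CT = 1.66 min/unit

1.66 min/unit


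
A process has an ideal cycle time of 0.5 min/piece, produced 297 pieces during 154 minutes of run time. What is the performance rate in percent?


Formula: Performance = (Ideal CT * Total Count) / Run Time * 100
Ideal output time = 0.5 * 297 = 148.5 min
Performance = 148.5 / 154 * 100 = 96.4%

96.4%


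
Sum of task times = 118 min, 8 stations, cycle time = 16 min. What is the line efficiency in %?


Formula: Efficiency = Sum of Task Times / (N_stations * CT) * 100
Total station capacity = 8 stations * 16 min = 128 min
Efficiency = 118 / 128 * 100 = 92.2%

92.2%


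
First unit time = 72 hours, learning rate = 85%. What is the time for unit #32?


Formula: T_n = T_1 * (learning_rate)^(log2(n)) where learning_rate = rate/100
Doublings = log2(32) = 5
T_n = 72 * 0.85^5
T_n = 72 * 0.4437 = 31.9 hours

31.9 hours


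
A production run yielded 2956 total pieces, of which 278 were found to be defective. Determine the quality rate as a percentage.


Formula: Quality Rate = Good Pieces / Total Pieces * 100
Good pieces = 2956 - 278 = 2678
QR = 2678 / 2956 * 100 = 90.6%

90.6%


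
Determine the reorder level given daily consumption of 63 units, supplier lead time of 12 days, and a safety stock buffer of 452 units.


Formula: ROP = (Daily Demand * Lead Time) + Safety Stock
Demand during lead time = 63 * 12 = 756 units
ROP = 756 + 452 = 1208 units

1208 units


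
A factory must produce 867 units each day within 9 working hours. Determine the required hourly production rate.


Formula: Production Rate = Daily Demand / Available Hours
Rate = 867 units/day / 9 hours/day
Rate = 96.3 units/hour

96.3 units/hour


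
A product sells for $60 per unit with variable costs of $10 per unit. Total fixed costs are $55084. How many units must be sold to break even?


Formula: BEQ = Fixed Costs / (Price - Variable Cost)
Contribution margin = $60 - $10 = $50/unit
BEQ = ceil($55084 / $50/unit) = ceil(1101.68) = 1102 units

1102 units
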